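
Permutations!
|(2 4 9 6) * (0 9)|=5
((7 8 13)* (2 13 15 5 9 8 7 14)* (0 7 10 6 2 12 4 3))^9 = (0 3 4 12 14 13 2 6 10 7)(5 9 8 15)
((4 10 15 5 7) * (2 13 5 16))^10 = ((2 13 5 7 4 10 15 16))^10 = (2 5 4 15)(7 10 16 13)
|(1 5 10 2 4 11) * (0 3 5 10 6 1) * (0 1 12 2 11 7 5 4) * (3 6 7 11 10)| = 4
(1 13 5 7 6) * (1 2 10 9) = (1 13 5 7 6 2 10 9) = [0, 13, 10, 3, 4, 7, 2, 6, 8, 1, 9, 11, 12, 5]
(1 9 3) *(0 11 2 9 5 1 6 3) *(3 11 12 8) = (0 12 8 3 6 11 2 9)(1 5) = [12, 5, 9, 6, 4, 1, 11, 7, 3, 0, 10, 2, 8]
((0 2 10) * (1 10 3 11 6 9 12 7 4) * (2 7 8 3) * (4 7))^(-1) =((0 4 1 10)(3 11 6 9 12 8))^(-1) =(0 10 1 4)(3 8 12 9 6 11)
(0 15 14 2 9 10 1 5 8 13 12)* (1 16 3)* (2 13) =(0 15 14 13 12)(1 5 8 2 9 10 16 3) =[15, 5, 9, 1, 4, 8, 6, 7, 2, 10, 16, 11, 0, 12, 13, 14, 3]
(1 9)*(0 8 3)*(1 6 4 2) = [8, 9, 1, 0, 2, 5, 4, 7, 3, 6] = (0 8 3)(1 9 6 4 2)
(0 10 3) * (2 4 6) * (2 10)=[2, 1, 4, 0, 6, 5, 10, 7, 8, 9, 3]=(0 2 4 6 10 3)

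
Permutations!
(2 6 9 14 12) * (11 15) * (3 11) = (2 6 9 14 12)(3 11 15) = [0, 1, 6, 11, 4, 5, 9, 7, 8, 14, 10, 15, 2, 13, 12, 3]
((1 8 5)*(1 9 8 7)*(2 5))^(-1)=((1 7)(2 5 9 8))^(-1)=(1 7)(2 8 9 5)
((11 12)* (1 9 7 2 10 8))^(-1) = (1 8 10 2 7 9)(11 12) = ((1 9 7 2 10 8)(11 12))^(-1)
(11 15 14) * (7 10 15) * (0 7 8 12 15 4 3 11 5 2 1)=(0 7 10 4 3 11 8 12 15 14 5 2 1)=[7, 0, 1, 11, 3, 2, 6, 10, 12, 9, 4, 8, 15, 13, 5, 14]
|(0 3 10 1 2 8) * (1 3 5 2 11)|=4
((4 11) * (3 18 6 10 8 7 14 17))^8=(18)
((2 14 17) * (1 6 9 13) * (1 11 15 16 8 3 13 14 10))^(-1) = ((1 6 9 14 17 2 10)(3 13 11 15 16 8))^(-1) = (1 10 2 17 14 9 6)(3 8 16 15 11 13)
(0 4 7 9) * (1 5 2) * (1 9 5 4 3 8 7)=(0 3 8 7 5 2 9)(1 4)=[3, 4, 9, 8, 1, 2, 6, 5, 7, 0]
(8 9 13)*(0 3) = [3, 1, 2, 0, 4, 5, 6, 7, 9, 13, 10, 11, 12, 8] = (0 3)(8 9 13)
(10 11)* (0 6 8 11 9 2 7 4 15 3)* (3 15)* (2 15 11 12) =(0 6 8 12 2 7 4 3)(9 15 11 10) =[6, 1, 7, 0, 3, 5, 8, 4, 12, 15, 9, 10, 2, 13, 14, 11]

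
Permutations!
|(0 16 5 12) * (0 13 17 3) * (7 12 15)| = 9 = |(0 16 5 15 7 12 13 17 3)|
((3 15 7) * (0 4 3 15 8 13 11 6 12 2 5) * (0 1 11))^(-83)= ((0 4 3 8 13)(1 11 6 12 2 5)(7 15))^(-83)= (0 3 13 4 8)(1 11 6 12 2 5)(7 15)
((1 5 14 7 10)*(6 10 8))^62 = (1 10 6 8 7 14 5)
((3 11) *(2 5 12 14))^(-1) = (2 14 12 5)(3 11)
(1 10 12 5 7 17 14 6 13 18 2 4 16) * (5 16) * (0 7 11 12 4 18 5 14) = (0 7 17)(1 10 4 14 6 13 5 11 12 16)(2 18) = [7, 10, 18, 3, 14, 11, 13, 17, 8, 9, 4, 12, 16, 5, 6, 15, 1, 0, 2]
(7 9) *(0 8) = (0 8)(7 9) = [8, 1, 2, 3, 4, 5, 6, 9, 0, 7]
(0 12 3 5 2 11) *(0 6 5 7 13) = (0 12 3 7 13)(2 11 6 5) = [12, 1, 11, 7, 4, 2, 5, 13, 8, 9, 10, 6, 3, 0]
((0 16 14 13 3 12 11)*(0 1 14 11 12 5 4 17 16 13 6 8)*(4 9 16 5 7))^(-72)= (0 6 1 16 5 4 3)(7 13 8 14 11 9 17)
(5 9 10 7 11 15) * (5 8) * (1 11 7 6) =(1 11 15 8 5 9 10 6) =[0, 11, 2, 3, 4, 9, 1, 7, 5, 10, 6, 15, 12, 13, 14, 8]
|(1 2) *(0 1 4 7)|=5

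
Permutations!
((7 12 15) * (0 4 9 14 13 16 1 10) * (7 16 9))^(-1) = (0 10 1 16 15 12 7 4)(9 13 14)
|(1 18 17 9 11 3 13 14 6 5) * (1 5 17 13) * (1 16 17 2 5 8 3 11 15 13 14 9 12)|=33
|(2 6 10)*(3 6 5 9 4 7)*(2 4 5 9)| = 15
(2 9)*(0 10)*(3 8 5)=(0 10)(2 9)(3 8 5)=[10, 1, 9, 8, 4, 3, 6, 7, 5, 2, 0]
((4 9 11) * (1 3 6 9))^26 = ((1 3 6 9 11 4))^26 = (1 6 11)(3 9 4)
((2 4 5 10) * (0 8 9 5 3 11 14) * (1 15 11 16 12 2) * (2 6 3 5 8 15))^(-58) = (0 11)(1 4 10 2 5)(3 12)(6 16)(14 15)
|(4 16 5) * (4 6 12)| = 5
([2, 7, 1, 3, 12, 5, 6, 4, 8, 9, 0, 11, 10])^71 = (0 2 1 7 4 12 10)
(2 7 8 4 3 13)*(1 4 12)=(1 4 3 13 2 7 8 12)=[0, 4, 7, 13, 3, 5, 6, 8, 12, 9, 10, 11, 1, 2]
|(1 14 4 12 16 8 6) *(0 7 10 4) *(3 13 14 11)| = |(0 7 10 4 12 16 8 6 1 11 3 13 14)| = 13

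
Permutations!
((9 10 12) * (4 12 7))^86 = ((4 12 9 10 7))^86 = (4 12 9 10 7)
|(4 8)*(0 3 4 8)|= |(8)(0 3 4)|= 3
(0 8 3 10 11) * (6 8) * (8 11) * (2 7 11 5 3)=(0 6 5 3 10 8 2 7 11)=[6, 1, 7, 10, 4, 3, 5, 11, 2, 9, 8, 0]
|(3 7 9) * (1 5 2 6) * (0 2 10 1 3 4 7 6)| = |(0 2)(1 5 10)(3 6)(4 7 9)| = 6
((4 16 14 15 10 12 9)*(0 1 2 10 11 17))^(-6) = (0 4)(1 16)(2 14)(9 17)(10 15)(11 12)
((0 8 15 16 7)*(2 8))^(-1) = ((0 2 8 15 16 7))^(-1) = (0 7 16 15 8 2)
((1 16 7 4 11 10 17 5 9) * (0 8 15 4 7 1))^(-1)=(0 9 5 17 10 11 4 15 8)(1 16)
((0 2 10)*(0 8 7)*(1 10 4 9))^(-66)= (0 8 1 4)(2 7 10 9)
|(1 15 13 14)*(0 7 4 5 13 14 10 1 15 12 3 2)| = |(0 7 4 5 13 10 1 12 3 2)(14 15)| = 10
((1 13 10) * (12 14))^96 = (14)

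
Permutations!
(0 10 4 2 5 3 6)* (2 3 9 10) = (0 2 5 9 10 4 3 6) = [2, 1, 5, 6, 3, 9, 0, 7, 8, 10, 4]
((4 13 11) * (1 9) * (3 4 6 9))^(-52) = (1 11 3 6 4 9 13)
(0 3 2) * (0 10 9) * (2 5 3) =(0 2 10 9)(3 5) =[2, 1, 10, 5, 4, 3, 6, 7, 8, 0, 9]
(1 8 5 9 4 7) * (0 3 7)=(0 3 7 1 8 5 9 4)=[3, 8, 2, 7, 0, 9, 6, 1, 5, 4]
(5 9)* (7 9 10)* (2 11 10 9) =(2 11 10 7)(5 9) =[0, 1, 11, 3, 4, 9, 6, 2, 8, 5, 7, 10]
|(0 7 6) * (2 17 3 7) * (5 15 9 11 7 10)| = |(0 2 17 3 10 5 15 9 11 7 6)| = 11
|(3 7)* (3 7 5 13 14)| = |(3 5 13 14)| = 4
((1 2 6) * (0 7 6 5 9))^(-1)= ((0 7 6 1 2 5 9))^(-1)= (0 9 5 2 1 6 7)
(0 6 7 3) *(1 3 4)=(0 6 7 4 1 3)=[6, 3, 2, 0, 1, 5, 7, 4]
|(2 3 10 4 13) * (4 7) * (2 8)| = |(2 3 10 7 4 13 8)| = 7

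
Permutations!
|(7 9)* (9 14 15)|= |(7 14 15 9)|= 4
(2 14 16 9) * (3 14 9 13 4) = (2 9)(3 14 16 13 4) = [0, 1, 9, 14, 3, 5, 6, 7, 8, 2, 10, 11, 12, 4, 16, 15, 13]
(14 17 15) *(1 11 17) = (1 11 17 15 14) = [0, 11, 2, 3, 4, 5, 6, 7, 8, 9, 10, 17, 12, 13, 1, 14, 16, 15]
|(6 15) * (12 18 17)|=6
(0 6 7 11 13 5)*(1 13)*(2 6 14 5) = (0 14 5)(1 13 2 6 7 11) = [14, 13, 6, 3, 4, 0, 7, 11, 8, 9, 10, 1, 12, 2, 5]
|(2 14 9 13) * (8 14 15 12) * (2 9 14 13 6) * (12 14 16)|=9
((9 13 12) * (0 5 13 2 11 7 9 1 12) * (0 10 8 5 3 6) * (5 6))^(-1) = ((0 3 5 13 10 8 6)(1 12)(2 11 7 9))^(-1) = (0 6 8 10 13 5 3)(1 12)(2 9 7 11)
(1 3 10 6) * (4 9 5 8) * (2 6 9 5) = (1 3 10 9 2 6)(4 5 8) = [0, 3, 6, 10, 5, 8, 1, 7, 4, 2, 9]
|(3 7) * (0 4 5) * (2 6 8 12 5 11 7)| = |(0 4 11 7 3 2 6 8 12 5)| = 10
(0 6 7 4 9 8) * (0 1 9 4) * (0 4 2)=(0 6 7 4 2)(1 9 8)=[6, 9, 0, 3, 2, 5, 7, 4, 1, 8]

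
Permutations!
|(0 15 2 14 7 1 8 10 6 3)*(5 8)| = 11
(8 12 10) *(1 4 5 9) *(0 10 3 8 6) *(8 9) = [10, 4, 2, 9, 5, 8, 0, 7, 12, 1, 6, 11, 3] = (0 10 6)(1 4 5 8 12 3 9)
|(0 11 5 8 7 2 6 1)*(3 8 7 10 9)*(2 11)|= |(0 2 6 1)(3 8 10 9)(5 7 11)|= 12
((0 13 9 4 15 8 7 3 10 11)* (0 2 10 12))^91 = (0 13 9 4 15 8 7 3 12)(2 10 11)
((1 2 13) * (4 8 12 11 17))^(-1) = (1 13 2)(4 17 11 12 8)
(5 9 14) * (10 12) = [0, 1, 2, 3, 4, 9, 6, 7, 8, 14, 12, 11, 10, 13, 5] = (5 9 14)(10 12)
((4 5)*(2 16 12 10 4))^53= (2 5 4 10 12 16)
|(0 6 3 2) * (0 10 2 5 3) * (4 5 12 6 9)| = 14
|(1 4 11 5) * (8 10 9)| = 12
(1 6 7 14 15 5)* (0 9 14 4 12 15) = (0 9 14)(1 6 7 4 12 15 5) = [9, 6, 2, 3, 12, 1, 7, 4, 8, 14, 10, 11, 15, 13, 0, 5]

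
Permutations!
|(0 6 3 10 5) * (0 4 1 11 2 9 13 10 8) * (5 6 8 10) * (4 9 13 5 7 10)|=18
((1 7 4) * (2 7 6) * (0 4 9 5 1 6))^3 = (0 2 5 4 7 1 6 9) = ((0 4 6 2 7 9 5 1))^3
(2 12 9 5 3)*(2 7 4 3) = (2 12 9 5)(3 7 4) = [0, 1, 12, 7, 3, 2, 6, 4, 8, 5, 10, 11, 9]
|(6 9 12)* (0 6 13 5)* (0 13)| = |(0 6 9 12)(5 13)| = 4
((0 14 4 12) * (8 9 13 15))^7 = (0 12 4 14)(8 15 13 9) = ((0 14 4 12)(8 9 13 15))^7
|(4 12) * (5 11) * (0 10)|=2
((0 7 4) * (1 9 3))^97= ((0 7 4)(1 9 3))^97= (0 7 4)(1 9 3)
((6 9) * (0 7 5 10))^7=(0 10 5 7)(6 9)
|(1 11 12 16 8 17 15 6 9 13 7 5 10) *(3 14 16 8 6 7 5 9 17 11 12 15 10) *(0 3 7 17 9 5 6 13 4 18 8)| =|(0 3 14 16 13 6 9 4 18 8 11 15 17 10 1 12)(5 7)| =16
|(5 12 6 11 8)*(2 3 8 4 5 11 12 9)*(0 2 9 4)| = |(0 2 3 8 11)(4 5)(6 12)| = 10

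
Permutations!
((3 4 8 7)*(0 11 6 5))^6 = (0 6)(3 8)(4 7)(5 11)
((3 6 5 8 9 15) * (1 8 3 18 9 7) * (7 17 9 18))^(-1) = (18)(1 7 15 9 17 8)(3 5 6)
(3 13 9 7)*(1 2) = (1 2)(3 13 9 7) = [0, 2, 1, 13, 4, 5, 6, 3, 8, 7, 10, 11, 12, 9]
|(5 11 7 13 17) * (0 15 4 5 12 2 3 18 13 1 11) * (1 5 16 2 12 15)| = 40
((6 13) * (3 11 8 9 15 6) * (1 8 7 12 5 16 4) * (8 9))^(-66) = ((1 9 15 6 13 3 11 7 12 5 16 4))^(-66) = (1 11)(3 4)(5 6)(7 9)(12 15)(13 16)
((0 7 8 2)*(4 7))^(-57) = ((0 4 7 8 2))^(-57) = (0 8 4 2 7)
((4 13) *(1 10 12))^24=((1 10 12)(4 13))^24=(13)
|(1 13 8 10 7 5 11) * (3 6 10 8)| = 8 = |(1 13 3 6 10 7 5 11)|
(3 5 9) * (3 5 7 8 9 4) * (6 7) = (3 6 7 8 9 5 4) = [0, 1, 2, 6, 3, 4, 7, 8, 9, 5]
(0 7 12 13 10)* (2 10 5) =(0 7 12 13 5 2 10) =[7, 1, 10, 3, 4, 2, 6, 12, 8, 9, 0, 11, 13, 5]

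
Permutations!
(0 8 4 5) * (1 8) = (0 1 8 4 5) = [1, 8, 2, 3, 5, 0, 6, 7, 4]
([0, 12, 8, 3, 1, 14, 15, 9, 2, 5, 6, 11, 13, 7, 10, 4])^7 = (1 10 7 4 14 13 15 5 12 6 9)(2 8)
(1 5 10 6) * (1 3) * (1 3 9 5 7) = (1 7)(5 10 6 9) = [0, 7, 2, 3, 4, 10, 9, 1, 8, 5, 6]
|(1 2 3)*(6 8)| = |(1 2 3)(6 8)| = 6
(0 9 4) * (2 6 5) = (0 9 4)(2 6 5) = [9, 1, 6, 3, 0, 2, 5, 7, 8, 4]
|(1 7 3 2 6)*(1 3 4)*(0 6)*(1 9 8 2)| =9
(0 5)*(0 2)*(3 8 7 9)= [5, 1, 0, 8, 4, 2, 6, 9, 7, 3]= (0 5 2)(3 8 7 9)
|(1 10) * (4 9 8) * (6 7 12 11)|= 12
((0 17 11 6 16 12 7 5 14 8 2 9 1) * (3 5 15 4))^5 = (0 12 5 1 16 3 9 6 4 2 11 15 8 17 7 14)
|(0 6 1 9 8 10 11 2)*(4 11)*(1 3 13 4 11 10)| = |(0 6 3 13 4 10 11 2)(1 9 8)| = 24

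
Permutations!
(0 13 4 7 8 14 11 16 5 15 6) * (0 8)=(0 13 4 7)(5 15 6 8 14 11 16)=[13, 1, 2, 3, 7, 15, 8, 0, 14, 9, 10, 16, 12, 4, 11, 6, 5]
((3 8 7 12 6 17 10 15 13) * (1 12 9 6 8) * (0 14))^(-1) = ((0 14)(1 12 8 7 9 6 17 10 15 13 3))^(-1) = (0 14)(1 3 13 15 10 17 6 9 7 8 12)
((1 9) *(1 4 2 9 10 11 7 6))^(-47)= ((1 10 11 7 6)(2 9 4))^(-47)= (1 7 10 6 11)(2 9 4)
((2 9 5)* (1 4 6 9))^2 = (1 6 5)(2 4 9)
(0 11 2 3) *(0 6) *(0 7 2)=[11, 1, 3, 6, 4, 5, 7, 2, 8, 9, 10, 0]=(0 11)(2 3 6 7)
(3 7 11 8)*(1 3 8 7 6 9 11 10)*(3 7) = (1 7 10)(3 6 9 11) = [0, 7, 2, 6, 4, 5, 9, 10, 8, 11, 1, 3]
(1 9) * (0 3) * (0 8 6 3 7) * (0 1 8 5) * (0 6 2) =(0 7 1 9 8 2)(3 5 6) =[7, 9, 0, 5, 4, 6, 3, 1, 2, 8]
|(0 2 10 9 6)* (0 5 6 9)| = |(0 2 10)(5 6)| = 6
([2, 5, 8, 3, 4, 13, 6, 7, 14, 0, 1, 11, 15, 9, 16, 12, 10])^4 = [16, 0, 10, 3, 4, 2, 6, 7, 1, 14, 9, 11, 12, 8, 5, 15, 13]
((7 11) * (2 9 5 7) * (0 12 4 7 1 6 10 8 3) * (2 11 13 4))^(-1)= (0 3 8 10 6 1 5 9 2 12)(4 13 7)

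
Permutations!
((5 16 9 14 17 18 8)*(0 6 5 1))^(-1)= (0 1 8 18 17 14 9 16 5 6)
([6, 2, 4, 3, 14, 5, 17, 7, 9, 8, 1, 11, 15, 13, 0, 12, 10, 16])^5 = [1, 6, 17, 3, 16, 5, 2, 7, 9, 8, 0, 11, 15, 13, 10, 12, 14, 4]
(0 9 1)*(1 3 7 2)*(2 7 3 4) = (0 9 4 2 1) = [9, 0, 1, 3, 2, 5, 6, 7, 8, 4]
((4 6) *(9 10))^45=(4 6)(9 10)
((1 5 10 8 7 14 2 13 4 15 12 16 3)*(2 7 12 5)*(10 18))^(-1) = ((1 2 13 4 15 5 18 10 8 12 16 3)(7 14))^(-1) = (1 3 16 12 8 10 18 5 15 4 13 2)(7 14)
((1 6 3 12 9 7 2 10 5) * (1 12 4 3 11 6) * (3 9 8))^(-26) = ((2 10 5 12 8 3 4 9 7)(6 11))^(-26) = (2 10 5 12 8 3 4 9 7)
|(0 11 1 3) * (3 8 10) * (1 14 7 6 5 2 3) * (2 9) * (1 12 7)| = |(0 11 14 1 8 10 12 7 6 5 9 2 3)| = 13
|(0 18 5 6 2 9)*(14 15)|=6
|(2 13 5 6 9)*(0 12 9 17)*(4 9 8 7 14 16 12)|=40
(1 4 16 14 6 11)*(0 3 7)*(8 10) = (0 3 7)(1 4 16 14 6 11)(8 10) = [3, 4, 2, 7, 16, 5, 11, 0, 10, 9, 8, 1, 12, 13, 6, 15, 14]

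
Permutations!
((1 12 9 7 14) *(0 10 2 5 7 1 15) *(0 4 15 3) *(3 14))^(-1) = (0 3 7 5 2 10)(1 9 12)(4 15)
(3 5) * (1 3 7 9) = (1 3 5 7 9) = [0, 3, 2, 5, 4, 7, 6, 9, 8, 1]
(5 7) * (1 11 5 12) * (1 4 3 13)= (1 11 5 7 12 4 3 13)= [0, 11, 2, 13, 3, 7, 6, 12, 8, 9, 10, 5, 4, 1]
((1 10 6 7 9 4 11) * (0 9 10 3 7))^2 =(0 4 1 7 6 9 11 3 10)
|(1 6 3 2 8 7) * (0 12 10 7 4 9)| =|(0 12 10 7 1 6 3 2 8 4 9)| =11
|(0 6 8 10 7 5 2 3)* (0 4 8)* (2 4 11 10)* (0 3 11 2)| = 10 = |(0 6 3 2 11 10 7 5 4 8)|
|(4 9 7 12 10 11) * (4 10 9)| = |(7 12 9)(10 11)| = 6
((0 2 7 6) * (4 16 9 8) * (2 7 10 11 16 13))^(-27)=((0 7 6)(2 10 11 16 9 8 4 13))^(-27)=(2 8 11 13 9 10 4 16)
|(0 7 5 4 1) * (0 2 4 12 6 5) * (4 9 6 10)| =|(0 7)(1 2 9 6 5 12 10 4)| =8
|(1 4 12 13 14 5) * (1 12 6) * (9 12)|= 15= |(1 4 6)(5 9 12 13 14)|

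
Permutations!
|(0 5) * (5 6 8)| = |(0 6 8 5)| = 4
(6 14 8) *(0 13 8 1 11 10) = (0 13 8 6 14 1 11 10) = [13, 11, 2, 3, 4, 5, 14, 7, 6, 9, 0, 10, 12, 8, 1]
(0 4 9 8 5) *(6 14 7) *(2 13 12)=(0 4 9 8 5)(2 13 12)(6 14 7)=[4, 1, 13, 3, 9, 0, 14, 6, 5, 8, 10, 11, 2, 12, 7]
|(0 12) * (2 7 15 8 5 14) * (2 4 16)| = |(0 12)(2 7 15 8 5 14 4 16)| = 8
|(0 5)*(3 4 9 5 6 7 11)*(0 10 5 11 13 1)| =|(0 6 7 13 1)(3 4 9 11)(5 10)| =20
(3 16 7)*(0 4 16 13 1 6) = (0 4 16 7 3 13 1 6) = [4, 6, 2, 13, 16, 5, 0, 3, 8, 9, 10, 11, 12, 1, 14, 15, 7]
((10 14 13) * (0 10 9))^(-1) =(0 9 13 14 10)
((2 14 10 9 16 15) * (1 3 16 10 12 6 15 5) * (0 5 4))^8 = ((0 5 1 3 16 4)(2 14 12 6 15)(9 10))^8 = (0 1 16)(2 6 14 15 12)(3 4 5)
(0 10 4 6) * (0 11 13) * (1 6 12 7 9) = (0 10 4 12 7 9 1 6 11 13) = [10, 6, 2, 3, 12, 5, 11, 9, 8, 1, 4, 13, 7, 0]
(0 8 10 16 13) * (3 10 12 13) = [8, 1, 2, 10, 4, 5, 6, 7, 12, 9, 16, 11, 13, 0, 14, 15, 3] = (0 8 12 13)(3 10 16)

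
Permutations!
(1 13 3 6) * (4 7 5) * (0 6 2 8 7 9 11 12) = [6, 13, 8, 2, 9, 4, 1, 5, 7, 11, 10, 12, 0, 3] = (0 6 1 13 3 2 8 7 5 4 9 11 12)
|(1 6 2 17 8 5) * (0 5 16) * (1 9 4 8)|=|(0 5 9 4 8 16)(1 6 2 17)|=12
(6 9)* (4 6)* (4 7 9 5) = (4 6 5)(7 9) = [0, 1, 2, 3, 6, 4, 5, 9, 8, 7]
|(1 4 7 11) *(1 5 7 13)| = |(1 4 13)(5 7 11)| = 3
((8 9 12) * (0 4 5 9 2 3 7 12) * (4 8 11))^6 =((0 8 2 3 7 12 11 4 5 9))^6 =(0 11 2 5 7)(3 9 12 8 4)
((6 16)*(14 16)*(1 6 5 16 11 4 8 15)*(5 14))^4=((1 6 5 16 14 11 4 8 15))^4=(1 14 15 16 8 5 4 6 11)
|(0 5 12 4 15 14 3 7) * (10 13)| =8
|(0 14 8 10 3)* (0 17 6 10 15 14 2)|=12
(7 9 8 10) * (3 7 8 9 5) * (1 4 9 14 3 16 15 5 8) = (1 4 9 14 3 7 8 10)(5 16 15) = [0, 4, 2, 7, 9, 16, 6, 8, 10, 14, 1, 11, 12, 13, 3, 5, 15]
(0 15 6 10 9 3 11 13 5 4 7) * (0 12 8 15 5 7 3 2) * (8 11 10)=[5, 1, 0, 10, 3, 4, 8, 12, 15, 2, 9, 13, 11, 7, 14, 6]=(0 5 4 3 10 9 2)(6 8 15)(7 12 11 13)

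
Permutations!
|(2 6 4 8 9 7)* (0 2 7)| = |(0 2 6 4 8 9)| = 6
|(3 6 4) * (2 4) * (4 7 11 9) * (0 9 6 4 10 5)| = 4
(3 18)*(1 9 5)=[0, 9, 2, 18, 4, 1, 6, 7, 8, 5, 10, 11, 12, 13, 14, 15, 16, 17, 3]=(1 9 5)(3 18)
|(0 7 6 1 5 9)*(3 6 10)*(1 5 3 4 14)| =10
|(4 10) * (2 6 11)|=6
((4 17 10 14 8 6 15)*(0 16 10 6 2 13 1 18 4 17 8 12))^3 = ((0 16 10 14 12)(1 18 4 8 2 13)(6 15 17))^3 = (0 14 16 12 10)(1 8)(2 18)(4 13)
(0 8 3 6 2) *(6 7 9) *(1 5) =(0 8 3 7 9 6 2)(1 5) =[8, 5, 0, 7, 4, 1, 2, 9, 3, 6]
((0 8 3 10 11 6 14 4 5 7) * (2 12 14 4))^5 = (0 6 8 4 3 5 10 7 11)(2 14 12)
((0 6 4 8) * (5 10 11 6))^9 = (0 10 6 8 5 11 4)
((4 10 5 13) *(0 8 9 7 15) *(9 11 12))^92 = ((0 8 11 12 9 7 15)(4 10 5 13))^92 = (0 8 11 12 9 7 15)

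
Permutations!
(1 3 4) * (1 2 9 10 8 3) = [0, 1, 9, 4, 2, 5, 6, 7, 3, 10, 8] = (2 9 10 8 3 4)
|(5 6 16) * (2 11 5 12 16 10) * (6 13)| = 6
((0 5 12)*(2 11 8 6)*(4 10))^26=((0 5 12)(2 11 8 6)(4 10))^26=(0 12 5)(2 8)(6 11)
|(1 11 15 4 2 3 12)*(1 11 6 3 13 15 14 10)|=28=|(1 6 3 12 11 14 10)(2 13 15 4)|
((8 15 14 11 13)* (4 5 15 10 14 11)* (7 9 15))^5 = ((4 5 7 9 15 11 13 8 10 14))^5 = (4 11)(5 13)(7 8)(9 10)(14 15)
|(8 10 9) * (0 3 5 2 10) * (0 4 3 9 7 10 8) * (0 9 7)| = |(0 7 10)(2 8 4 3 5)| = 15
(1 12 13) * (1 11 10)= [0, 12, 2, 3, 4, 5, 6, 7, 8, 9, 1, 10, 13, 11]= (1 12 13 11 10)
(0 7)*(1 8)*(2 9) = (0 7)(1 8)(2 9) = [7, 8, 9, 3, 4, 5, 6, 0, 1, 2]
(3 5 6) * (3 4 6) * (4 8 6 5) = [0, 1, 2, 4, 5, 3, 8, 7, 6] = (3 4 5)(6 8)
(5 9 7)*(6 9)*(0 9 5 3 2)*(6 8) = (0 9 7 3 2)(5 8 6) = [9, 1, 0, 2, 4, 8, 5, 3, 6, 7]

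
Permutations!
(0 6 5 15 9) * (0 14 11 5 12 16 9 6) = (5 15 6 12 16 9 14 11) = [0, 1, 2, 3, 4, 15, 12, 7, 8, 14, 10, 5, 16, 13, 11, 6, 9]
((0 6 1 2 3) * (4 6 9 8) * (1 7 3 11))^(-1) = (0 3 7 6 4 8 9)(1 11 2)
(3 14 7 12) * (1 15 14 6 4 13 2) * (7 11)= (1 15 14 11 7 12 3 6 4 13 2)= [0, 15, 1, 6, 13, 5, 4, 12, 8, 9, 10, 7, 3, 2, 11, 14]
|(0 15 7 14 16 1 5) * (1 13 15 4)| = |(0 4 1 5)(7 14 16 13 15)| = 20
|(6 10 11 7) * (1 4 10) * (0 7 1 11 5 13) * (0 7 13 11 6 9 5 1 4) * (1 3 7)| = 21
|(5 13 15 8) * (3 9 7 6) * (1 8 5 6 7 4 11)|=21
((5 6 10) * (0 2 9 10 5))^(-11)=((0 2 9 10)(5 6))^(-11)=(0 2 9 10)(5 6)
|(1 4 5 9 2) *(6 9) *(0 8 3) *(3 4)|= 9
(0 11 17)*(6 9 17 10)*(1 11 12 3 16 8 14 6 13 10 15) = (0 12 3 16 8 14 6 9 17)(1 11 15)(10 13) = [12, 11, 2, 16, 4, 5, 9, 7, 14, 17, 13, 15, 3, 10, 6, 1, 8, 0]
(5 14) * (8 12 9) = (5 14)(8 12 9) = [0, 1, 2, 3, 4, 14, 6, 7, 12, 8, 10, 11, 9, 13, 5]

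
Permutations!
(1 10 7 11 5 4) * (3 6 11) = (1 10 7 3 6 11 5 4) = [0, 10, 2, 6, 1, 4, 11, 3, 8, 9, 7, 5]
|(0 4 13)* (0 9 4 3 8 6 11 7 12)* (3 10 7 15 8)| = 12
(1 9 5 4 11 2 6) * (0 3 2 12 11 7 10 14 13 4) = (0 3 2 6 1 9 5)(4 7 10 14 13)(11 12) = [3, 9, 6, 2, 7, 0, 1, 10, 8, 5, 14, 12, 11, 4, 13]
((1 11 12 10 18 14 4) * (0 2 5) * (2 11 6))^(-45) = ((0 11 12 10 18 14 4 1 6 2 5))^(-45) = (0 5 2 6 1 4 14 18 10 12 11)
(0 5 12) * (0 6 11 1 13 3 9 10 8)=(0 5 12 6 11 1 13 3 9 10 8)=[5, 13, 2, 9, 4, 12, 11, 7, 0, 10, 8, 1, 6, 3]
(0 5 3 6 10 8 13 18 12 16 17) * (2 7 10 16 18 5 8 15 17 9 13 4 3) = (0 8 4 3 6 16 9 13 5 2 7 10 15 17)(12 18) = [8, 1, 7, 6, 3, 2, 16, 10, 4, 13, 15, 11, 18, 5, 14, 17, 9, 0, 12]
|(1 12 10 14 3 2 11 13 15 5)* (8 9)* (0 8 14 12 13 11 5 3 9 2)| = |(0 8 2 5 1 13 15 3)(9 14)(10 12)| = 8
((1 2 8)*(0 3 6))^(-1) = (0 6 3)(1 8 2)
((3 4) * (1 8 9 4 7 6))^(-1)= (1 6 7 3 4 9 8)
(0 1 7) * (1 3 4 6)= (0 3 4 6 1 7)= [3, 7, 2, 4, 6, 5, 1, 0]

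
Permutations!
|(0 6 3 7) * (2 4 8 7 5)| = 8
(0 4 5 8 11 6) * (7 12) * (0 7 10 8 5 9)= (0 4 9)(6 7 12 10 8 11)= [4, 1, 2, 3, 9, 5, 7, 12, 11, 0, 8, 6, 10]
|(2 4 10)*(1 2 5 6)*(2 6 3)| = 10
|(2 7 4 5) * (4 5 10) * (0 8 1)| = 6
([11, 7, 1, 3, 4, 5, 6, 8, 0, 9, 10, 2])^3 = [1, 0, 8, 3, 4, 5, 6, 11, 2, 9, 10, 7]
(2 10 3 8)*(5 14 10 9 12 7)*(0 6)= (0 6)(2 9 12 7 5 14 10 3 8)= [6, 1, 9, 8, 4, 14, 0, 5, 2, 12, 3, 11, 7, 13, 10]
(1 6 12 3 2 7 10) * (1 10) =(1 6 12 3 2 7) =[0, 6, 7, 2, 4, 5, 12, 1, 8, 9, 10, 11, 3]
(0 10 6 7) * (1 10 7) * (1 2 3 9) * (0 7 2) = (0 2 3 9 1 10 6) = [2, 10, 3, 9, 4, 5, 0, 7, 8, 1, 6]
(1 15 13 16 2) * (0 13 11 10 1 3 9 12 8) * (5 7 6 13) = [5, 15, 3, 9, 4, 7, 13, 6, 0, 12, 1, 10, 8, 16, 14, 11, 2] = (0 5 7 6 13 16 2 3 9 12 8)(1 15 11 10)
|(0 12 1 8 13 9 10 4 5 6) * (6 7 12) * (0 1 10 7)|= 11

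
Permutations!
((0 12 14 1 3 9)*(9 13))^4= ((0 12 14 1 3 13 9))^4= (0 3 12 13 14 9 1)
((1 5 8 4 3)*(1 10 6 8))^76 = ((1 5)(3 10 6 8 4))^76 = (3 10 6 8 4)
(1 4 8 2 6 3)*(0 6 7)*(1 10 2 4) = (0 6 3 10 2 7)(4 8) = [6, 1, 7, 10, 8, 5, 3, 0, 4, 9, 2]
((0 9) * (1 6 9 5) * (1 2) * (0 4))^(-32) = ((0 5 2 1 6 9 4))^(-32) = (0 1 4 2 9 5 6)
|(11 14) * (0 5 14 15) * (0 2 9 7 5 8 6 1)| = |(0 8 6 1)(2 9 7 5 14 11 15)| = 28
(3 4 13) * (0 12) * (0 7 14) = (0 12 7 14)(3 4 13) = [12, 1, 2, 4, 13, 5, 6, 14, 8, 9, 10, 11, 7, 3, 0]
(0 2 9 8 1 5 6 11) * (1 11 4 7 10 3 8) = (0 2 9 1 5 6 4 7 10 3 8 11) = [2, 5, 9, 8, 7, 6, 4, 10, 11, 1, 3, 0]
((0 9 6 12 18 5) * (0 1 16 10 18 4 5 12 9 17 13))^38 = ((0 17 13)(1 16 10 18 12 4 5)(6 9))^38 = (0 13 17)(1 18 5 10 4 16 12)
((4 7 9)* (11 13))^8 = (13)(4 9 7)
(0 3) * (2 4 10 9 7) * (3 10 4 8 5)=(0 10 9 7 2 8 5 3)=[10, 1, 8, 0, 4, 3, 6, 2, 5, 7, 9]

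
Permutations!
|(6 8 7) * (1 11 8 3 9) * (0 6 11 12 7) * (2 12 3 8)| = |(0 6 8)(1 3 9)(2 12 7 11)| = 12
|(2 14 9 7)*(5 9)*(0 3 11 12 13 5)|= |(0 3 11 12 13 5 9 7 2 14)|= 10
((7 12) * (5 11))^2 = ((5 11)(7 12))^2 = (12)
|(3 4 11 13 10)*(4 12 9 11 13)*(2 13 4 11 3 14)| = 12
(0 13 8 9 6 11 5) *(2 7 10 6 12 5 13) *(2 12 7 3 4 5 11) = (0 12 11 13 8 9 7 10 6 2 3 4 5) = [12, 1, 3, 4, 5, 0, 2, 10, 9, 7, 6, 13, 11, 8]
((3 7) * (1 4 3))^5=((1 4 3 7))^5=(1 4 3 7)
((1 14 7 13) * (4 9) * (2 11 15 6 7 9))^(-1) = (1 13 7 6 15 11 2 4 9 14) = ((1 14 9 4 2 11 15 6 7 13))^(-1)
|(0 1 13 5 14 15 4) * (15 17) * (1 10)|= |(0 10 1 13 5 14 17 15 4)|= 9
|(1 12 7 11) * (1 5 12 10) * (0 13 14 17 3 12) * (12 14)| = |(0 13 12 7 11 5)(1 10)(3 14 17)| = 6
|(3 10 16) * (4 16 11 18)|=6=|(3 10 11 18 4 16)|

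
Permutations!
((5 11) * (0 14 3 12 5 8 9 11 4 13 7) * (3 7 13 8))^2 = ((0 14 7)(3 12 5 4 8 9 11))^2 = (0 7 14)(3 5 8 11 12 4 9)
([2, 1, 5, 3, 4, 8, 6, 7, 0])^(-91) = [2, 1, 5, 3, 4, 8, 6, 7, 0]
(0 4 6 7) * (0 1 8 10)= (0 4 6 7 1 8 10)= [4, 8, 2, 3, 6, 5, 7, 1, 10, 9, 0]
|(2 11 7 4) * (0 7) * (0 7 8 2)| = 6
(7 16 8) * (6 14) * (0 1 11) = (0 1 11)(6 14)(7 16 8) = [1, 11, 2, 3, 4, 5, 14, 16, 7, 9, 10, 0, 12, 13, 6, 15, 8]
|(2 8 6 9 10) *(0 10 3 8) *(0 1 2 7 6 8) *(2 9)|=8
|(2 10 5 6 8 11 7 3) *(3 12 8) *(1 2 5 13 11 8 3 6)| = |(1 2 10 13 11 7 12 3 5)| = 9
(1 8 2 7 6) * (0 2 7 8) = (0 2 8 7 6 1) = [2, 0, 8, 3, 4, 5, 1, 6, 7]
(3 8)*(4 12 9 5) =(3 8)(4 12 9 5) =[0, 1, 2, 8, 12, 4, 6, 7, 3, 5, 10, 11, 9]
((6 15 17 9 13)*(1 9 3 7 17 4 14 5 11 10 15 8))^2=(1 13 8 9 6)(3 17 7)(4 5 10)(11 15 14)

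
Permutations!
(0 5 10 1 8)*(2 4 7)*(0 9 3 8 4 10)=(0 5)(1 4 7 2 10)(3 8 9)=[5, 4, 10, 8, 7, 0, 6, 2, 9, 3, 1]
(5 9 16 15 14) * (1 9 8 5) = (1 9 16 15 14)(5 8) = [0, 9, 2, 3, 4, 8, 6, 7, 5, 16, 10, 11, 12, 13, 1, 14, 15]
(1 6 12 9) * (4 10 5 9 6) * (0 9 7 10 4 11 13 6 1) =(0 9)(1 11 13 6 12)(5 7 10) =[9, 11, 2, 3, 4, 7, 12, 10, 8, 0, 5, 13, 1, 6]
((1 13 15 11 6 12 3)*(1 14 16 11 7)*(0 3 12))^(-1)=((0 3 14 16 11 6)(1 13 15 7))^(-1)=(0 6 11 16 14 3)(1 7 15 13)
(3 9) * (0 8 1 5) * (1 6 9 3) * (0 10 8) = [0, 5, 2, 3, 4, 10, 9, 7, 6, 1, 8] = (1 5 10 8 6 9)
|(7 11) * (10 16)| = 2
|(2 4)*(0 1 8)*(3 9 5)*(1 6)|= 12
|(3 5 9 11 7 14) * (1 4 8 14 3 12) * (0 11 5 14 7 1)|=|(0 11 1 4 8 7 3 14 12)(5 9)|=18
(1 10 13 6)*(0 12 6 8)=(0 12 6 1 10 13 8)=[12, 10, 2, 3, 4, 5, 1, 7, 0, 9, 13, 11, 6, 8]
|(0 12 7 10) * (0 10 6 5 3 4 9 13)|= |(0 12 7 6 5 3 4 9 13)|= 9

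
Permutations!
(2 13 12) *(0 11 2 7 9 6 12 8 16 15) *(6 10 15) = (0 11 2 13 8 16 6 12 7 9 10 15) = [11, 1, 13, 3, 4, 5, 12, 9, 16, 10, 15, 2, 7, 8, 14, 0, 6]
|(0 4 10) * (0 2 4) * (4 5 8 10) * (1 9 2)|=6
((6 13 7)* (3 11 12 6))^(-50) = ((3 11 12 6 13 7))^(-50) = (3 13 12)(6 11 7)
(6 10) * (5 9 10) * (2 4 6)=(2 4 6 5 9 10)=[0, 1, 4, 3, 6, 9, 5, 7, 8, 10, 2]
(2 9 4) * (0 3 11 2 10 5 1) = (0 3 11 2 9 4 10 5 1) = [3, 0, 9, 11, 10, 1, 6, 7, 8, 4, 5, 2]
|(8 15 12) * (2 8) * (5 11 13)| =|(2 8 15 12)(5 11 13)| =12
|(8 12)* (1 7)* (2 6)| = |(1 7)(2 6)(8 12)| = 2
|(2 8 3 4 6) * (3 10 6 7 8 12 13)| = 9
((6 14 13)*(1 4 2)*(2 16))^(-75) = ((1 4 16 2)(6 14 13))^(-75) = (1 4 16 2)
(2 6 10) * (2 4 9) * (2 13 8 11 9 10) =[0, 1, 6, 3, 10, 5, 2, 7, 11, 13, 4, 9, 12, 8] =(2 6)(4 10)(8 11 9 13)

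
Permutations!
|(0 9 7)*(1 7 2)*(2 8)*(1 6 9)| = |(0 1 7)(2 6 9 8)| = 12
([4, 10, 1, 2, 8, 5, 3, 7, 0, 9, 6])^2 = (0 8 4)(1 6 2 10 3)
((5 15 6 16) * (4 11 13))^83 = ((4 11 13)(5 15 6 16))^83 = (4 13 11)(5 16 6 15)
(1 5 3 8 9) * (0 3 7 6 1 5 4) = (0 3 8 9 5 7 6 1 4) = [3, 4, 2, 8, 0, 7, 1, 6, 9, 5]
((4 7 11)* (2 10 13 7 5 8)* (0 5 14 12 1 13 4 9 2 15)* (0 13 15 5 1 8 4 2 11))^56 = (0 1 15 13 7)(4 14 12 8 5)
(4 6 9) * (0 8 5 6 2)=[8, 1, 0, 3, 2, 6, 9, 7, 5, 4]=(0 8 5 6 9 4 2)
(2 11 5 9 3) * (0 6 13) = (0 6 13)(2 11 5 9 3) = [6, 1, 11, 2, 4, 9, 13, 7, 8, 3, 10, 5, 12, 0]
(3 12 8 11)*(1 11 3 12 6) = (1 11 12 8 3 6) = [0, 11, 2, 6, 4, 5, 1, 7, 3, 9, 10, 12, 8]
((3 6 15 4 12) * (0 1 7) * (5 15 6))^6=((0 1 7)(3 5 15 4 12))^6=(3 5 15 4 12)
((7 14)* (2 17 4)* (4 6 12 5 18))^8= ((2 17 6 12 5 18 4)(7 14))^8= (2 17 6 12 5 18 4)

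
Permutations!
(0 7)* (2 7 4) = (0 4 2 7) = [4, 1, 7, 3, 2, 5, 6, 0]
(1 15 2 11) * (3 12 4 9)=(1 15 2 11)(3 12 4 9)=[0, 15, 11, 12, 9, 5, 6, 7, 8, 3, 10, 1, 4, 13, 14, 2]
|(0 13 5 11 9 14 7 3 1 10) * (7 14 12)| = 10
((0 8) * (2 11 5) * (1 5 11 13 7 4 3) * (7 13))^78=(13)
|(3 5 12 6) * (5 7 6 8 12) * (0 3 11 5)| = |(0 3 7 6 11 5)(8 12)| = 6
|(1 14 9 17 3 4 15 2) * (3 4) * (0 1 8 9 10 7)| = |(0 1 14 10 7)(2 8 9 17 4 15)| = 30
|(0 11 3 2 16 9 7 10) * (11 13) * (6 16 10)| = 12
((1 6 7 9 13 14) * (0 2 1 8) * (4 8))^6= (0 13 1 4 7)(2 14 6 8 9)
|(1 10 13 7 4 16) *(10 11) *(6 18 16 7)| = |(1 11 10 13 6 18 16)(4 7)| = 14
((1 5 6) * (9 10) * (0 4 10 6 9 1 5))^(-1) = ((0 4 10 1)(5 9 6))^(-1) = (0 1 10 4)(5 6 9)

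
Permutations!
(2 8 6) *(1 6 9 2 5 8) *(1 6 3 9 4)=(1 3 9 2 6 5 8 4)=[0, 3, 6, 9, 1, 8, 5, 7, 4, 2]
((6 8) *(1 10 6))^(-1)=(1 8 6 10)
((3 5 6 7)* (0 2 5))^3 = ((0 2 5 6 7 3))^3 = (0 6)(2 7)(3 5)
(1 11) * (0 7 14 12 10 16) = (0 7 14 12 10 16)(1 11) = [7, 11, 2, 3, 4, 5, 6, 14, 8, 9, 16, 1, 10, 13, 12, 15, 0]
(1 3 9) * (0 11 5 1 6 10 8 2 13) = [11, 3, 13, 9, 4, 1, 10, 7, 2, 6, 8, 5, 12, 0] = (0 11 5 1 3 9 6 10 8 2 13)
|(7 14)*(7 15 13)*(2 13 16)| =6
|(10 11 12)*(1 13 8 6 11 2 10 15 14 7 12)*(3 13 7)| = 10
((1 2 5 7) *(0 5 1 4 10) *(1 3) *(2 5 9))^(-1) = (0 10 4 7 5 1 3 2 9)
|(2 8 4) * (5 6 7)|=3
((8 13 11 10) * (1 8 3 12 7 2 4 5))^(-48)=((1 8 13 11 10 3 12 7 2 4 5))^(-48)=(1 7 11 5 12 13 4 3 8 2 10)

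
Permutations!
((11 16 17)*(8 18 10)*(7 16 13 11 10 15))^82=((7 16 17 10 8 18 15)(11 13))^82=(7 18 10 16 15 8 17)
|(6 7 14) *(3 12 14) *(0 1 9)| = |(0 1 9)(3 12 14 6 7)| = 15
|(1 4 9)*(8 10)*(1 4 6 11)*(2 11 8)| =|(1 6 8 10 2 11)(4 9)| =6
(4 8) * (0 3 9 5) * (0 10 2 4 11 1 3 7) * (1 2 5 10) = (0 7)(1 3 9 10 5)(2 4 8 11) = [7, 3, 4, 9, 8, 1, 6, 0, 11, 10, 5, 2]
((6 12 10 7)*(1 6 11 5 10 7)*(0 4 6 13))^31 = (0 4 6 12 7 11 5 10 1 13)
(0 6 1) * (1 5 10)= (0 6 5 10 1)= [6, 0, 2, 3, 4, 10, 5, 7, 8, 9, 1]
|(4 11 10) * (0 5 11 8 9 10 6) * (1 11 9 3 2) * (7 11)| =12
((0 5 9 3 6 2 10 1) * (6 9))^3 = ((0 5 6 2 10 1)(3 9))^3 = (0 2)(1 6)(3 9)(5 10)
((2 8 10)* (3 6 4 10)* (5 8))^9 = ((2 5 8 3 6 4 10))^9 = (2 8 6 10 5 3 4)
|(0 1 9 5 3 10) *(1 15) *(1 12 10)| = 4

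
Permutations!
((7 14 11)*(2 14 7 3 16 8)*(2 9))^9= ((2 14 11 3 16 8 9))^9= (2 11 16 9 14 3 8)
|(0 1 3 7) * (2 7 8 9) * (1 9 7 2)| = 6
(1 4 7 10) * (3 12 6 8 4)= (1 3 12 6 8 4 7 10)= [0, 3, 2, 12, 7, 5, 8, 10, 4, 9, 1, 11, 6]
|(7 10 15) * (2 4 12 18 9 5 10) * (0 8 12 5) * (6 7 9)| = |(0 8 12 18 6 7 2 4 5 10 15 9)| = 12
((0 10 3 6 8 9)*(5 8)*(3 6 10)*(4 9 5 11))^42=((0 3 10 6 11 4 9)(5 8))^42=(11)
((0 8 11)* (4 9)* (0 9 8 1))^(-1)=((0 1)(4 8 11 9))^(-1)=(0 1)(4 9 11 8)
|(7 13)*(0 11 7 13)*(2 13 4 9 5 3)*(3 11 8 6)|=|(0 8 6 3 2 13 4 9 5 11 7)|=11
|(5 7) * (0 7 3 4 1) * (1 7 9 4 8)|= |(0 9 4 7 5 3 8 1)|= 8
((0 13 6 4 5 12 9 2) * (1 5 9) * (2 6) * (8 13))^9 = ((0 8 13 2)(1 5 12)(4 9 6))^9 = (0 8 13 2)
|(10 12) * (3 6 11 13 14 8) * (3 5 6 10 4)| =12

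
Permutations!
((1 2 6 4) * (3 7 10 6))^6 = ((1 2 3 7 10 6 4))^6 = (1 4 6 10 7 3 2)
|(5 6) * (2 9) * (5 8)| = 6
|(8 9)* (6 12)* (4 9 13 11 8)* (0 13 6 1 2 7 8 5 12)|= 10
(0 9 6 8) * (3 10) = (0 9 6 8)(3 10) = [9, 1, 2, 10, 4, 5, 8, 7, 0, 6, 3]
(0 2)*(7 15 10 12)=[2, 1, 0, 3, 4, 5, 6, 15, 8, 9, 12, 11, 7, 13, 14, 10]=(0 2)(7 15 10 12)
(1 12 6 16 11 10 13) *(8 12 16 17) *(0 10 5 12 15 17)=[10, 16, 2, 3, 4, 12, 0, 7, 15, 9, 13, 5, 6, 1, 14, 17, 11, 8]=(0 10 13 1 16 11 5 12 6)(8 15 17)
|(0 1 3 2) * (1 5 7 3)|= 5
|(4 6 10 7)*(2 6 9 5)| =7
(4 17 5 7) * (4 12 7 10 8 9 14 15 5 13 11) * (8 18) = (4 17 13 11)(5 10 18 8 9 14 15)(7 12) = [0, 1, 2, 3, 17, 10, 6, 12, 9, 14, 18, 4, 7, 11, 15, 5, 16, 13, 8]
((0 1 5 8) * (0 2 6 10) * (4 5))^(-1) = ((0 1 4 5 8 2 6 10))^(-1) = (0 10 6 2 8 5 4 1)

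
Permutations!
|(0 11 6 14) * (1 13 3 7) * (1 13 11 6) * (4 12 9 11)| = |(0 6 14)(1 4 12 9 11)(3 7 13)| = 15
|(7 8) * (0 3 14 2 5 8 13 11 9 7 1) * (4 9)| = 35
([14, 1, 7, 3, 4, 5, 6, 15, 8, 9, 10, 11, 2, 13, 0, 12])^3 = [14, 1, 12, 3, 4, 5, 6, 2, 8, 9, 10, 11, 15, 13, 0, 7]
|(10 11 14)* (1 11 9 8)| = 6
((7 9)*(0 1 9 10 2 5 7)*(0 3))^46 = ((0 1 9 3)(2 5 7 10))^46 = (0 9)(1 3)(2 7)(5 10)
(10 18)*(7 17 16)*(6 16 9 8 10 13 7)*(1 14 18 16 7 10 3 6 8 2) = [0, 14, 1, 6, 4, 5, 7, 17, 3, 2, 16, 11, 12, 10, 18, 15, 8, 9, 13] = (1 14 18 13 10 16 8 3 6 7 17 9 2)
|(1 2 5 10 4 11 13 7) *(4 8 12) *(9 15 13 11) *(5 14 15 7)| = 12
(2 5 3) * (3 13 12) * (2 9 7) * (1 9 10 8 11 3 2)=(1 9 7)(2 5 13 12)(3 10 8 11)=[0, 9, 5, 10, 4, 13, 6, 1, 11, 7, 8, 3, 2, 12]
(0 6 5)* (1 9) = (0 6 5)(1 9) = [6, 9, 2, 3, 4, 0, 5, 7, 8, 1]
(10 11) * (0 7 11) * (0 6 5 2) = (0 7 11 10 6 5 2) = [7, 1, 0, 3, 4, 2, 5, 11, 8, 9, 6, 10]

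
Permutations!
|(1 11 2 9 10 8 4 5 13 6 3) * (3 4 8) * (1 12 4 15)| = 12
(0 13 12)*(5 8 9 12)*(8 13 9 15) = [9, 1, 2, 3, 4, 13, 6, 7, 15, 12, 10, 11, 0, 5, 14, 8] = (0 9 12)(5 13)(8 15)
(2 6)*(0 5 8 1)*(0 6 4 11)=(0 5 8 1 6 2 4 11)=[5, 6, 4, 3, 11, 8, 2, 7, 1, 9, 10, 0]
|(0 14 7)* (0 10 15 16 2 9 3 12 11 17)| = 12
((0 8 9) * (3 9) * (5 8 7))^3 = ((0 7 5 8 3 9))^3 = (0 8)(3 7)(5 9)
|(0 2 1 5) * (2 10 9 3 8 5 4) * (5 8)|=15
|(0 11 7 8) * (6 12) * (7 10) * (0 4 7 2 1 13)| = |(0 11 10 2 1 13)(4 7 8)(6 12)| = 6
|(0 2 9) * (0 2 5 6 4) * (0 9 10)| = |(0 5 6 4 9 2 10)| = 7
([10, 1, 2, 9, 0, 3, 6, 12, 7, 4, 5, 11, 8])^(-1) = (0 4 9 3 5 10)(7 8 12)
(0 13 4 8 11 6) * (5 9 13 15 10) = [15, 1, 2, 3, 8, 9, 0, 7, 11, 13, 5, 6, 12, 4, 14, 10] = (0 15 10 5 9 13 4 8 11 6)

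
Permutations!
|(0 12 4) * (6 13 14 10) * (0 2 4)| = 4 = |(0 12)(2 4)(6 13 14 10)|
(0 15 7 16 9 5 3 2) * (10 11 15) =(0 10 11 15 7 16 9 5 3 2) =[10, 1, 0, 2, 4, 3, 6, 16, 8, 5, 11, 15, 12, 13, 14, 7, 9]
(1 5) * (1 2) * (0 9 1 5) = (0 9 1)(2 5) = [9, 0, 5, 3, 4, 2, 6, 7, 8, 1]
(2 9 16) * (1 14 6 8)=[0, 14, 9, 3, 4, 5, 8, 7, 1, 16, 10, 11, 12, 13, 6, 15, 2]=(1 14 6 8)(2 9 16)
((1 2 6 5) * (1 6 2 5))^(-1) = ((1 5 6))^(-1) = (1 6 5)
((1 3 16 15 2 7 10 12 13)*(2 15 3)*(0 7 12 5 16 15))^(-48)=(0 7 10 5 16 3 15)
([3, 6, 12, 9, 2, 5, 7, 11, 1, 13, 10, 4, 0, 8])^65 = [1, 2, 13, 6, 9, 5, 12, 0, 4, 7, 10, 3, 8, 11]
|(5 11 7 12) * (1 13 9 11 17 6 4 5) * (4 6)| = 6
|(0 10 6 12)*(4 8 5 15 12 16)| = |(0 10 6 16 4 8 5 15 12)| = 9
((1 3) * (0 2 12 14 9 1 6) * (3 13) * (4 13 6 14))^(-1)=(0 6 1 9 14 3 13 4 12 2)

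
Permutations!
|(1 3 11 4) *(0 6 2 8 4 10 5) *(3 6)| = |(0 3 11 10 5)(1 6 2 8 4)| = 5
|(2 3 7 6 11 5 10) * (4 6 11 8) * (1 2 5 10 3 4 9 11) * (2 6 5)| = |(1 6 8 9 11 10 2 4 5 3 7)| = 11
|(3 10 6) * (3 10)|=|(6 10)|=2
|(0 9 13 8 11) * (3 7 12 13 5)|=|(0 9 5 3 7 12 13 8 11)|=9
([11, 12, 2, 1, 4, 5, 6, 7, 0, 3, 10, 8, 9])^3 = [0, 3, 2, 9, 4, 5, 6, 7, 8, 12, 10, 11, 1]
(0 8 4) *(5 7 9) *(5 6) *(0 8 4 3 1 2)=[4, 2, 0, 1, 8, 7, 5, 9, 3, 6]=(0 4 8 3 1 2)(5 7 9 6)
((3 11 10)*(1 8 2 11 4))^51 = (1 2 10 4 8 11 3)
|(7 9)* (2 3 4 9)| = 5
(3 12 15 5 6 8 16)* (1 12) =(1 12 15 5 6 8 16 3) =[0, 12, 2, 1, 4, 6, 8, 7, 16, 9, 10, 11, 15, 13, 14, 5, 3]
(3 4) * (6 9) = (3 4)(6 9) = [0, 1, 2, 4, 3, 5, 9, 7, 8, 6]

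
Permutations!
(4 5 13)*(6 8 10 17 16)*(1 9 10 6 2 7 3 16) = (1 9 10 17)(2 7 3 16)(4 5 13)(6 8) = [0, 9, 7, 16, 5, 13, 8, 3, 6, 10, 17, 11, 12, 4, 14, 15, 2, 1]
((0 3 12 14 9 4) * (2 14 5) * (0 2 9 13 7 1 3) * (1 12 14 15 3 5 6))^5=((1 5 9 4 2 15 3 14 13 7 12 6))^5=(1 15 12 4 13 5 3 6 2 7 9 14)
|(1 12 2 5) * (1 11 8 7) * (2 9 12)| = 6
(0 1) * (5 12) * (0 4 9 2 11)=(0 1 4 9 2 11)(5 12)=[1, 4, 11, 3, 9, 12, 6, 7, 8, 2, 10, 0, 5]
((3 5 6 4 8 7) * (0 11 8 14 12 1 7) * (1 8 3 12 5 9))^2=(0 3 1 12)(4 5)(6 14)(7 8 11 9)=((0 11 3 9 1 7 12 8)(4 14 5 6))^2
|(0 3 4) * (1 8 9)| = |(0 3 4)(1 8 9)| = 3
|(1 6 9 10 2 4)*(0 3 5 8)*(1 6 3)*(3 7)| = |(0 1 7 3 5 8)(2 4 6 9 10)| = 30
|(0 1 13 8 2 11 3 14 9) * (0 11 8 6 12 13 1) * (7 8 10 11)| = |(2 10 11 3 14 9 7 8)(6 12 13)| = 24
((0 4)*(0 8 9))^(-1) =(0 9 8 4)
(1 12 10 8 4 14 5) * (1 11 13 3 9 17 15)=(1 12 10 8 4 14 5 11 13 3 9 17 15)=[0, 12, 2, 9, 14, 11, 6, 7, 4, 17, 8, 13, 10, 3, 5, 1, 16, 15]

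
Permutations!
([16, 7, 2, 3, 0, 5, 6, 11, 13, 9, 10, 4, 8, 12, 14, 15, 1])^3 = (0 7)(1 4)(11 16)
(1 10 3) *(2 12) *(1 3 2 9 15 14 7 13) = (1 10 2 12 9 15 14 7 13) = [0, 10, 12, 3, 4, 5, 6, 13, 8, 15, 2, 11, 9, 1, 7, 14]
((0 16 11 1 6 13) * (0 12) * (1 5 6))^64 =(0 16 11 5 6 13 12)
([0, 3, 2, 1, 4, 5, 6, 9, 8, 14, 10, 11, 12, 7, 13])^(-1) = [0, 3, 2, 1, 4, 5, 6, 13, 8, 7, 10, 11, 12, 14, 9]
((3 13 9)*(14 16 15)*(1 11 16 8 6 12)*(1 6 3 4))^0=(16)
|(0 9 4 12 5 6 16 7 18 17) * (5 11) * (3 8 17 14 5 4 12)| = 24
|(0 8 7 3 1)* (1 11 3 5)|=10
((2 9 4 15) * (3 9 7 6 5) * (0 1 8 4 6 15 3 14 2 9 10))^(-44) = ((0 1 8 4 3 10)(2 7 15 9 6 5 14))^(-44) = (0 3 8)(1 10 4)(2 5 9 7 14 6 15)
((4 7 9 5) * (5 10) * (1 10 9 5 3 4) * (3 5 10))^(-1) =((1 3 4 7 10 5))^(-1) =(1 5 10 7 4 3)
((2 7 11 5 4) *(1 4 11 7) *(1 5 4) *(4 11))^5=(11)(2 4 5)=((11)(2 5 4))^5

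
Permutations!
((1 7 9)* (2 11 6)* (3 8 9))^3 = ((1 7 3 8 9)(2 11 6))^3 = (11)(1 8 7 9 3)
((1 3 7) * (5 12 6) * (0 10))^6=(12)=((0 10)(1 3 7)(5 12 6))^6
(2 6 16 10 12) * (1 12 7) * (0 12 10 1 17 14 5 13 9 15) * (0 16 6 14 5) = (0 12 2 14)(1 10 7 17 5 13 9 15 16) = [12, 10, 14, 3, 4, 13, 6, 17, 8, 15, 7, 11, 2, 9, 0, 16, 1, 5]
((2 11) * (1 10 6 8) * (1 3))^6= (11)(1 10 6 8 3)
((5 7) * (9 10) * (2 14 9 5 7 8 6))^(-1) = ((2 14 9 10 5 8 6))^(-1) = (2 6 8 5 10 9 14)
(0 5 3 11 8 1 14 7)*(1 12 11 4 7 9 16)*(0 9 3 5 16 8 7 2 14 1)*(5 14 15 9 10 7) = (0 16)(2 15 9 8 12 11 5 14 3 4)(7 10) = [16, 1, 15, 4, 2, 14, 6, 10, 12, 8, 7, 5, 11, 13, 3, 9, 0]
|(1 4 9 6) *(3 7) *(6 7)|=|(1 4 9 7 3 6)|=6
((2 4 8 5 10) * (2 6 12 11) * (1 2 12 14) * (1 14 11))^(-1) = (14)(1 12 11 6 10 5 8 4 2)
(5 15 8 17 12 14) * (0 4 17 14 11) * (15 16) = [4, 1, 2, 3, 17, 16, 6, 7, 14, 9, 10, 0, 11, 13, 5, 8, 15, 12] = (0 4 17 12 11)(5 16 15 8 14)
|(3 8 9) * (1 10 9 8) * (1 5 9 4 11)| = |(1 10 4 11)(3 5 9)| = 12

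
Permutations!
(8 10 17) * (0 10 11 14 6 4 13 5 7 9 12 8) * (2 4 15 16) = [10, 1, 4, 3, 13, 7, 15, 9, 11, 12, 17, 14, 8, 5, 6, 16, 2, 0] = (0 10 17)(2 4 13 5 7 9 12 8 11 14 6 15 16)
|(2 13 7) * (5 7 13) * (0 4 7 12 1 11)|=|(13)(0 4 7 2 5 12 1 11)|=8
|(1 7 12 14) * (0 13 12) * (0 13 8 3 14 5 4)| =|(0 8 3 14 1 7 13 12 5 4)| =10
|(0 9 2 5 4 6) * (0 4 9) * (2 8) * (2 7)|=10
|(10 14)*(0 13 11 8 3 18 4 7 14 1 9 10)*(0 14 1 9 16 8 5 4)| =22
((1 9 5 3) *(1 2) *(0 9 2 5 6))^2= (0 6 9)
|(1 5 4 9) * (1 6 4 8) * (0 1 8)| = 3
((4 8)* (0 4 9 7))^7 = (0 8 7 4 9)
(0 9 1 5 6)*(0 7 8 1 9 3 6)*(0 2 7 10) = [3, 5, 7, 6, 4, 2, 10, 8, 1, 9, 0] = (0 3 6 10)(1 5 2 7 8)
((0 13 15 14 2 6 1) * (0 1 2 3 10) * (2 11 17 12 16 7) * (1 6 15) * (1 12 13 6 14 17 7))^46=(0 2 12 3 11 17 1)(6 15 16 10 7 13 14)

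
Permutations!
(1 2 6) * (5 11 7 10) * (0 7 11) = (11)(0 7 10 5)(1 2 6) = [7, 2, 6, 3, 4, 0, 1, 10, 8, 9, 5, 11]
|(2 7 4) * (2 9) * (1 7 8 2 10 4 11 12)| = 12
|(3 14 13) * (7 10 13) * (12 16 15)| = 15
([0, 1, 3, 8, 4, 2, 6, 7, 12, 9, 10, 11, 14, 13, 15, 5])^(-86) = [0, 1, 15, 5, 4, 14, 6, 7, 2, 9, 10, 11, 3, 13, 8, 12]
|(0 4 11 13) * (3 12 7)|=12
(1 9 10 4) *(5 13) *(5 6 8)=[0, 9, 2, 3, 1, 13, 8, 7, 5, 10, 4, 11, 12, 6]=(1 9 10 4)(5 13 6 8)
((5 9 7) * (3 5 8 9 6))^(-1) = (3 6 5)(7 9 8)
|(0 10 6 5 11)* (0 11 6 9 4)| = 4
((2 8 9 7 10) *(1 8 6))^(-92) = (1 6 2 10 7 9 8)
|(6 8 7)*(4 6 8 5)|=6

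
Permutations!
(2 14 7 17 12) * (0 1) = (0 1)(2 14 7 17 12) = [1, 0, 14, 3, 4, 5, 6, 17, 8, 9, 10, 11, 2, 13, 7, 15, 16, 12]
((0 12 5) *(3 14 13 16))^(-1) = (0 5 12)(3 16 13 14)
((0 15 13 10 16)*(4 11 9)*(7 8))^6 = ((0 15 13 10 16)(4 11 9)(7 8))^6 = (0 15 13 10 16)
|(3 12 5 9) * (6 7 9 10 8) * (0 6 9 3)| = |(0 6 7 3 12 5 10 8 9)| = 9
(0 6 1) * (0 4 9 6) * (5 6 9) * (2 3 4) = [0, 2, 3, 4, 5, 6, 1, 7, 8, 9] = (9)(1 2 3 4 5 6)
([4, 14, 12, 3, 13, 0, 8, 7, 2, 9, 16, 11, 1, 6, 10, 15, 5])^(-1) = [5, 12, 8, 3, 0, 16, 13, 7, 6, 9, 14, 11, 2, 4, 1, 15, 10]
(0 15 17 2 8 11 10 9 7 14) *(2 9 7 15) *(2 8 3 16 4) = (0 8 11 10 7 14)(2 3 16 4)(9 15 17) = [8, 1, 3, 16, 2, 5, 6, 14, 11, 15, 7, 10, 12, 13, 0, 17, 4, 9]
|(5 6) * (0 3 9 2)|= 4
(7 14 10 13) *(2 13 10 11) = (2 13 7 14 11) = [0, 1, 13, 3, 4, 5, 6, 14, 8, 9, 10, 2, 12, 7, 11]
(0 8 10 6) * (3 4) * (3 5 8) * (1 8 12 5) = [3, 8, 2, 4, 1, 12, 0, 7, 10, 9, 6, 11, 5] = (0 3 4 1 8 10 6)(5 12)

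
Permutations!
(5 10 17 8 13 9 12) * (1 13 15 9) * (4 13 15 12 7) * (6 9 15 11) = (1 11 6 9 7 4 13)(5 10 17 8 12) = [0, 11, 2, 3, 13, 10, 9, 4, 12, 7, 17, 6, 5, 1, 14, 15, 16, 8]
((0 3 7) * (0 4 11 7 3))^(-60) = (11)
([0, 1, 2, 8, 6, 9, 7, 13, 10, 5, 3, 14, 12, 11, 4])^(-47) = [0, 1, 2, 8, 6, 9, 7, 13, 10, 5, 3, 14, 12, 11, 4]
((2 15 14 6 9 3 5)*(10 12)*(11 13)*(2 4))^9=((2 15 14 6 9 3 5 4)(10 12)(11 13))^9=(2 15 14 6 9 3 5 4)(10 12)(11 13)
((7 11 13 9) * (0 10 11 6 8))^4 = (0 9)(6 11)(7 10)(8 13)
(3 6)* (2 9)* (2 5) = (2 9 5)(3 6) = [0, 1, 9, 6, 4, 2, 3, 7, 8, 5]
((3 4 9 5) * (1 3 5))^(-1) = (1 9 4 3)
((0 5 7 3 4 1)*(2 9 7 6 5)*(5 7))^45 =(9) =((0 2 9 5 6 7 3 4 1))^45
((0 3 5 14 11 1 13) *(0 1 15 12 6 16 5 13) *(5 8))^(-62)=(0 13)(1 3)(5 11 12 16)(6 8 14 15)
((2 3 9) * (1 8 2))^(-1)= ((1 8 2 3 9))^(-1)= (1 9 3 2 8)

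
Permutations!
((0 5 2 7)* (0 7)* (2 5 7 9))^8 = ((0 7 9 2))^8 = (9)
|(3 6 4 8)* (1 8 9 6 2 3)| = 6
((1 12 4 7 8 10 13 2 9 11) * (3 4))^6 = ((1 12 3 4 7 8 10 13 2 9 11))^6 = (1 10 12 13 3 2 4 9 7 11 8)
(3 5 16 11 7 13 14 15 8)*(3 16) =(3 5)(7 13 14 15 8 16 11) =[0, 1, 2, 5, 4, 3, 6, 13, 16, 9, 10, 7, 12, 14, 15, 8, 11]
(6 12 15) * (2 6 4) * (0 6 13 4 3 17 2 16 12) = [6, 1, 13, 17, 16, 5, 0, 7, 8, 9, 10, 11, 15, 4, 14, 3, 12, 2] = (0 6)(2 13 4 16 12 15 3 17)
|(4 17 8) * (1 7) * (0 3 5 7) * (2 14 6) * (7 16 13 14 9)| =33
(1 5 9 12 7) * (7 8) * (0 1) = [1, 5, 2, 3, 4, 9, 6, 0, 7, 12, 10, 11, 8] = (0 1 5 9 12 8 7)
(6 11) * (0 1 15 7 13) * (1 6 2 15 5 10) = [6, 5, 15, 3, 4, 10, 11, 13, 8, 9, 1, 2, 12, 0, 14, 7] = (0 6 11 2 15 7 13)(1 5 10)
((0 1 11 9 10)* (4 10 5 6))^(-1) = (0 10 4 6 5 9 11 1)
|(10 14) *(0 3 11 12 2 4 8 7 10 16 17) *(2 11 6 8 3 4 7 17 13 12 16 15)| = |(0 4 3 6 8 17)(2 7 10 14 15)(11 16 13 12)| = 60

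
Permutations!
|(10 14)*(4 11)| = 2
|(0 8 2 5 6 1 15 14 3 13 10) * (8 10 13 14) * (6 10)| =8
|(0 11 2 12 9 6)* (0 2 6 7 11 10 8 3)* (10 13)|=|(0 13 10 8 3)(2 12 9 7 11 6)|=30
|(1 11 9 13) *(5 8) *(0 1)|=10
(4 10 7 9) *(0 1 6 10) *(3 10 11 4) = [1, 6, 2, 10, 0, 5, 11, 9, 8, 3, 7, 4] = (0 1 6 11 4)(3 10 7 9)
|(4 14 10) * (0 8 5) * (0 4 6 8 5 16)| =8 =|(0 5 4 14 10 6 8 16)|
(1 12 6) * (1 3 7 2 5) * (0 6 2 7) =(0 6 3)(1 12 2 5) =[6, 12, 5, 0, 4, 1, 3, 7, 8, 9, 10, 11, 2]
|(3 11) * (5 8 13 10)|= 4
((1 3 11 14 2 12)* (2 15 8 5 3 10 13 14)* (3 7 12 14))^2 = (1 13 11 14 8 7)(2 15 5 12 10 3)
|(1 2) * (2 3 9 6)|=5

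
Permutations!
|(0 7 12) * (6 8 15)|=3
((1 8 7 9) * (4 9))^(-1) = (1 9 4 7 8) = ((1 8 7 4 9))^(-1)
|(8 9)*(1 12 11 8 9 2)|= |(1 12 11 8 2)|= 5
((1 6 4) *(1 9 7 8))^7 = ((1 6 4 9 7 8))^7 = (1 6 4 9 7 8)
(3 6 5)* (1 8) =[0, 8, 2, 6, 4, 3, 5, 7, 1] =(1 8)(3 6 5)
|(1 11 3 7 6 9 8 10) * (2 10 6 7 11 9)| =|(1 9 8 6 2 10)(3 11)| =6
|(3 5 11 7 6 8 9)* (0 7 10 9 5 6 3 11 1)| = |(0 7 3 6 8 5 1)(9 11 10)| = 21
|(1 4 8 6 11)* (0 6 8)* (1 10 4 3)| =|(0 6 11 10 4)(1 3)| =10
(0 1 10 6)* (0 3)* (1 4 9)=(0 4 9 1 10 6 3)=[4, 10, 2, 0, 9, 5, 3, 7, 8, 1, 6]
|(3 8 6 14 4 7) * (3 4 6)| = |(3 8)(4 7)(6 14)| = 2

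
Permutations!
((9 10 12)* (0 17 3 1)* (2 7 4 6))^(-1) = (0 1 3 17)(2 6 4 7)(9 12 10)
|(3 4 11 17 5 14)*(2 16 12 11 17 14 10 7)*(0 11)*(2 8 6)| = 14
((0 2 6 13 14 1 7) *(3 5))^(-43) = ((0 2 6 13 14 1 7)(3 5))^(-43) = (0 7 1 14 13 6 2)(3 5)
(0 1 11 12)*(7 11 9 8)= (0 1 9 8 7 11 12)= [1, 9, 2, 3, 4, 5, 6, 11, 7, 8, 10, 12, 0]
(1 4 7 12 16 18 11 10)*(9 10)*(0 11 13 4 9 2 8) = (0 11 2 8)(1 9 10)(4 7 12 16 18 13) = [11, 9, 8, 3, 7, 5, 6, 12, 0, 10, 1, 2, 16, 4, 14, 15, 18, 17, 13]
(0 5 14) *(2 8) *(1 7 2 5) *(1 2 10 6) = [2, 7, 8, 3, 4, 14, 1, 10, 5, 9, 6, 11, 12, 13, 0] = (0 2 8 5 14)(1 7 10 6)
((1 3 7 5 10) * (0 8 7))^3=((0 8 7 5 10 1 3))^3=(0 5 3 7 1 8 10)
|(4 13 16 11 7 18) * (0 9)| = |(0 9)(4 13 16 11 7 18)| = 6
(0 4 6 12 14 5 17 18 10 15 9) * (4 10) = [10, 1, 2, 3, 6, 17, 12, 7, 8, 0, 15, 11, 14, 13, 5, 9, 16, 18, 4] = (0 10 15 9)(4 6 12 14 5 17 18)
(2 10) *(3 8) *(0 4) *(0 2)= (0 4 2 10)(3 8)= [4, 1, 10, 8, 2, 5, 6, 7, 3, 9, 0]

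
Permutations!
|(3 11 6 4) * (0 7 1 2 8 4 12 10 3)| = 30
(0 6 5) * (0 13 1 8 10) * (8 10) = (0 6 5 13 1 10) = [6, 10, 2, 3, 4, 13, 5, 7, 8, 9, 0, 11, 12, 1]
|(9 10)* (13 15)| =|(9 10)(13 15)| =2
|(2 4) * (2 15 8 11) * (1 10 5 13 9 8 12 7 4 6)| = 36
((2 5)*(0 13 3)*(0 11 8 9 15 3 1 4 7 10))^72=((0 13 1 4 7 10)(2 5)(3 11 8 9 15))^72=(3 8 15 11 9)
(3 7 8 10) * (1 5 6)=[0, 5, 2, 7, 4, 6, 1, 8, 10, 9, 3]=(1 5 6)(3 7 8 10)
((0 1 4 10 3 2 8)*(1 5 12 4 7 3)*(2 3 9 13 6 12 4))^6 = ((0 5 4 10 1 7 9 13 6 12 2 8))^6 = (0 9)(1 2)(4 6)(5 13)(7 8)(10 12)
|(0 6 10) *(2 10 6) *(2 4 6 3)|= |(0 4 6 3 2 10)|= 6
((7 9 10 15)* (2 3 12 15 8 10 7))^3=((2 3 12 15)(7 9)(8 10))^3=(2 15 12 3)(7 9)(8 10)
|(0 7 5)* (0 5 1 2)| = 4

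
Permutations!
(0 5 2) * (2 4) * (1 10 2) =(0 5 4 1 10 2) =[5, 10, 0, 3, 1, 4, 6, 7, 8, 9, 2]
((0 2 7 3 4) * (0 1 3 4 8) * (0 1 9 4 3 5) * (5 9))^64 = ((0 2 7 3 8 1 9 4 5))^64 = (0 2 7 3 8 1 9 4 5)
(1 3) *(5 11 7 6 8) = (1 3)(5 11 7 6 8) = [0, 3, 2, 1, 4, 11, 8, 6, 5, 9, 10, 7]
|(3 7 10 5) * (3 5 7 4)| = 2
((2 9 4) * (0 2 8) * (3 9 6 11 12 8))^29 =(0 8 12 11 6 2)(3 4 9)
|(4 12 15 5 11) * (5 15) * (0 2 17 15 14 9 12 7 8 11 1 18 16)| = 44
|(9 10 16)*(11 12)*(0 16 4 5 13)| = 14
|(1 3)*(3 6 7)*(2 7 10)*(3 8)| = 7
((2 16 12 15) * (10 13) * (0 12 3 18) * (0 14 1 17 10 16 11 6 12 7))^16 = (18)(2 11 6 12 15)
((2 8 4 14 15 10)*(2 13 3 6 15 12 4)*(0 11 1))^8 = (0 1 11)(3 10 6 13 15)(4 12 14) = ((0 11 1)(2 8)(3 6 15 10 13)(4 14 12))^8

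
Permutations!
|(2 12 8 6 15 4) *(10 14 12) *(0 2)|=|(0 2 10 14 12 8 6 15 4)|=9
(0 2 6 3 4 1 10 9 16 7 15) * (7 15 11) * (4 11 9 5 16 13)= (0 2 6 3 11 7 9 13 4 1 10 5 16 15)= [2, 10, 6, 11, 1, 16, 3, 9, 8, 13, 5, 7, 12, 4, 14, 0, 15]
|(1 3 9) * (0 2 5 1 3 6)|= 10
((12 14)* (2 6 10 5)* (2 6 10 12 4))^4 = ((2 10 5 6 12 14 4))^4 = (2 12 10 14 5 4 6)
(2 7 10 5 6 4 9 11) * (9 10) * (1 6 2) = (1 6 4 10 5 2 7 9 11) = [0, 6, 7, 3, 10, 2, 4, 9, 8, 11, 5, 1]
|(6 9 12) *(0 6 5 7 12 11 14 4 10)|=|(0 6 9 11 14 4 10)(5 7 12)|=21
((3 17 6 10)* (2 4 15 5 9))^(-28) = (17)(2 15 9 4 5)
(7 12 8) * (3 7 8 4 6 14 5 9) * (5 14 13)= (14)(3 7 12 4 6 13 5 9)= [0, 1, 2, 7, 6, 9, 13, 12, 8, 3, 10, 11, 4, 5, 14]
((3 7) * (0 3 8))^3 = (0 8 7 3)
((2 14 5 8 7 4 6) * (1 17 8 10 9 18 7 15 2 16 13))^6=((1 17 8 15 2 14 5 10 9 18 7 4 6 16 13))^6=(1 5 6 15 18)(2 7 17 10 16)(4 8 9 13 14)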